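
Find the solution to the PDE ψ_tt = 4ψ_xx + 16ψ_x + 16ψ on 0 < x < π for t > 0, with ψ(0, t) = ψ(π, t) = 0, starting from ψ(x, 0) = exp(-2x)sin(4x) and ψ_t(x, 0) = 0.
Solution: Substitute ψ = exp(-2x)u, i.e. u = exp(2x)ψ.
By the product rule, ψ_x = exp(-2x)(u_x - 2u), ψ_xx = exp(-2x)(u_xx - 4u_x + 4u), ψ_tt = exp(-2x)u_tt.
Substituting into the PDE and dividing by exp(-2x): u_tt = 4(u_xx - 4u_x + 4u) + 16(u_x - 2u) + 16u.
The lower-order terms cancel, leaving the standard wave equation u_tt = 4u_xx.
Initial data for u: u(x,0) = exp(2x)ψ(x,0) = sin(4x); u_t(x,0) = exp(2x)ψ_t(x,0) = 0. The boundary conditions carry over: u(0,t) = u(π,t) = 0.
Solve for u:
  Using separation of variables u = X(x)T(t):
  Eigenfunctions: sin(nx), n = 1, 2, 3, ...
  General solution: u(x, t) = Σ [A_n cos(2n t) + B_n sin(2n t)] sin(nx)
  From u(x,0) = sin(4x): A_4=1. From u_t(x,0) = 0: all B_n = 0.
Hence u(x,t) = sin(4x)cos(8t).
Transform back: ψ(x,t) = exp(-2x)u(x,t).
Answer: ψ(x, t) = exp(-2x)sin(4x)cos(8t)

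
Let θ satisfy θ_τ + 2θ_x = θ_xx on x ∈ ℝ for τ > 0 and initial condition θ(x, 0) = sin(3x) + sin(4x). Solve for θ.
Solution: Change to a moving frame: let η = x - 2τ, σ = τ and write θ(x,τ) = u(η,σ).
By the chain rule θ_τ = u_σ - 2u_η, θ_x = u_η, θ_xx = u_ηη.
Then θ_τ + 2θ_x = u_σ: the advection term cancels and the PDE becomes the heat equation u_σ = u_ηη on η ∈ ℝ.
Initial data: u(η,0) = θ(η,0) = sin(3η) + sin(4η).
On η ∈ ℝ each mode satisfies (sin(nη))″ = -n² sin(nη), so exp(-n²σ) sin(nη) solves the heat equation; by superposition u(η,σ) = Σ c_n exp(-n²σ) sin(nη).
Reading off the coefficients: c_3=1, c_4=1, so u(η,σ) = exp(-9σ)sin(3η) + exp(-16σ)sin(4η).
Substituting back η = x - 2τ, σ = τ: θ(x,τ) = u(x - 2τ, τ).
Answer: θ(x, τ) = exp(-9τ)sin(3x - 6τ) + exp(-16τ)sin(4x - 8τ)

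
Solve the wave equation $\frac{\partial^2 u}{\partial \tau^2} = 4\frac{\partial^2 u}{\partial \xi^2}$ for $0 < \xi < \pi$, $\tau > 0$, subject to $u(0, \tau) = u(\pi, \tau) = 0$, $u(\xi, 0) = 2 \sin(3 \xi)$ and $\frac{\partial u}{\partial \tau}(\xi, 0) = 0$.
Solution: Using separation of variables $u = X(\xi)T(\tau)$:
Eigenfunctions: $\sin(n\xi)$, $n = 1, 2, 3, \ldots$
General solution: $u(\xi, \tau) = \sum [A_n \cos(2n \tau) + B_n \sin(2n \tau)] \sin(n\xi)$
From $u(\xi,0) = 2 \sin(3 \xi)$: $A_3=2$. From $u_{\tau}(\xi,0) = 0$: all $B_n = 0$.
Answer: $u(\xi, \tau) = 2 \sin(3 \xi) \cos(6 \tau)$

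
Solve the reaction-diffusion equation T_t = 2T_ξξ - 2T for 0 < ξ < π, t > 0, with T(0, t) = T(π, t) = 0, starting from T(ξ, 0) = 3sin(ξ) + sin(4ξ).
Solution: Substitute T = exp(-2t)u.
Then T_t = exp(-2t)(u_t - 2u), T_ξξ = exp(-2t)u_ξξ; substituting and dividing by exp(-2t), the lower-order terms cancel: u_t = 2u_ξξ (standard heat equation).
Data for u: u(ξ,0) = T(ξ,0) = 3sin(ξ) + sin(4ξ). The boundary conditions carry over: u(0,t) = u(π,t) = 0.
Separating variables: u = Σ c_n exp(-2n²t) sin(nξ). From u(ξ,0) = 3sin(ξ) + sin(4ξ): c_1=3, c_4=1.
So u(ξ,t) = 3exp(-2t)sin(ξ) + exp(-32t)sin(4ξ), and T(ξ,t) = exp(-2t)u(ξ,t).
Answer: T(ξ, t) = 3exp(-4t)sin(ξ) + exp(-34t)sin(4ξ)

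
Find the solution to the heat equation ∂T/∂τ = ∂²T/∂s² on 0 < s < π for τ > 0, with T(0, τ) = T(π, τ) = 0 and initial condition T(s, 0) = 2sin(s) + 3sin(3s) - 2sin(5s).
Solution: Separating variables: T = Σ c_n exp(-n²τ) sin(ns). From T(s,0) = 2sin(s) + 3sin(3s) - 2sin(5s): c_1=2, c_3=3, c_5=-2.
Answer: T(s, τ) = 2exp(-τ)sin(s) + 3exp(-9τ)sin(3s) - 2exp(-25τ)sin(5s)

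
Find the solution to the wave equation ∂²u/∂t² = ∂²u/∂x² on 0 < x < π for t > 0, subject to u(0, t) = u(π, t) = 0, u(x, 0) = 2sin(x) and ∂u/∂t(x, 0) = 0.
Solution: Using separation of variables u = X(x)T(t):
Eigenfunctions: sin(nx), n = 1, 2, 3, ...
General solution: u(x, t) = Σ [A_n cos(n t) + B_n sin(n t)] sin(nx)
From u(x,0) = 2sin(x): A_1=2. From u_t(x,0) = 0: all B_n = 0.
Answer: u(x, t) = 2sin(x)cos(t)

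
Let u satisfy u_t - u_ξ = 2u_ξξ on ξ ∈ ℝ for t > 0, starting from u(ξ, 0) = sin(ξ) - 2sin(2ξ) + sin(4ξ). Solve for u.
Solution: Change to a moving frame: let η = ξ + t, σ = t and write u(ξ,t) = w(η,σ).
By the chain rule u_t = w_σ + w_η, u_ξ = w_η, u_ξξ = w_ηη.
Then u_t - u_ξ = w_σ: the advection term cancels and the PDE becomes the heat equation w_σ = 2w_ηη on η ∈ ℝ.
Initial data: w(η,0) = u(η,0) = sin(η) - 2sin(2η) + sin(4η).
On η ∈ ℝ each mode satisfies (sin(nη))″ = -n² sin(nη), so exp(-2n²σ) sin(nη) solves the heat equation; by superposition w(η,σ) = Σ c_n exp(-2n²σ) sin(nη).
Reading off the coefficients: c_1=1, c_2=-2, c_4=1, so w(η,σ) = exp(-2σ)sin(η) - 2exp(-8σ)sin(2η) + exp(-32σ)sin(4η).
Substituting back η = ξ + t, σ = t: u(ξ,t) = w(ξ + t, t).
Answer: u(ξ, t) = exp(-2t)sin(t + ξ) - 2exp(-8t)sin(2t + 2ξ) + exp(-32t)sin(4t + 4ξ)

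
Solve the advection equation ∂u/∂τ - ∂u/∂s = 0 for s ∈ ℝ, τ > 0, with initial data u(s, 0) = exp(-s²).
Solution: By characteristics (ds/dτ = -1), u(s,τ) = f(s + τ) with f = u(·, 0).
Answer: u(s, τ) = exp(-(s + τ)²)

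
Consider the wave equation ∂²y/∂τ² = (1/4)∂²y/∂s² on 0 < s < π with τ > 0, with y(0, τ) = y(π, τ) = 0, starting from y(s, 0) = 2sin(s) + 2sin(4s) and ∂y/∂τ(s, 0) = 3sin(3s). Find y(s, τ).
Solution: Using separation of variables y = X(s)T(τ):
Eigenfunctions: sin(ns), n = 1, 2, 3, ...
General solution: y(s, τ) = Σ [A_n cos(n τ/2) + B_n sin(n τ/2)] sin(ns)
From y(s,0) = 2sin(s) + 2sin(4s): A_1=2, A_4=2. From y_τ(s,0) = 3sin(3s), using y_τ(s,0) = Σ ω_n B_n sin(ns) with ω_n = n/2: B_3 = 3/(3/2) = 2.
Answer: y(s, τ) = 2sin(s)cos(τ/2) + 2sin(3s)sin(3τ/2) + 2sin(4s)cos(2τ)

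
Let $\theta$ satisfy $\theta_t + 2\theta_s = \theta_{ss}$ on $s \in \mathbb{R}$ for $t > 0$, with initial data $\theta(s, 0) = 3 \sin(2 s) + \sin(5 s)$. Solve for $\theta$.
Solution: Change to a moving frame: let $\eta = s - 2t$, $\sigma = t$ and write $\theta(s,t) = u(\eta,\sigma)$.
By the chain rule $\theta_t = u_{\sigma} - 2u_{\eta}$, $\theta_s = u_{\eta}$, $\theta_{ss} = u_{\eta\eta}$.
Then $\theta_t + 2\theta_s = u_{\sigma}$: the advection term cancels and the PDE becomes the heat equation $u_{\sigma} = u_{\eta\eta}$ on $\eta \in \mathbb{R}$.
Initial data: $u(\eta,0) = \theta(\eta,0) = 3 \sin(2 \eta) + \sin(5 \eta)$.
On $\eta \in \mathbb{R}$ each mode satisfies $(\sin(n\eta))'' = -n^2 \sin(n\eta)$, so $e^{-n^2\sigma} \sin(n\eta)$ solves the heat equation; by superposition $u(\eta,\sigma) = \sum c_n e^{-n^2\sigma} \sin(n\eta)$.
Reading off the coefficients: $c_2=3, c_5=1$, so $u(\eta,\sigma) = 3 e^{-4 \sigma} \sin(2 \eta) + e^{-25 \sigma} \sin(5 \eta)$.
Substituting back $\eta = s - 2t$, $\sigma = t$: $\theta(s,t) = u(s - 2t, t)$.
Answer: $\theta(s, t) = 3 e^{-4 t} \sin(2 s - 4 t) + e^{-25 t} \sin(5 s - 10 t)$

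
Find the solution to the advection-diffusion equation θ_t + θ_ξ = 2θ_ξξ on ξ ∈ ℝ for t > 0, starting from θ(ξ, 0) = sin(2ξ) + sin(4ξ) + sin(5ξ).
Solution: Moving frame: η = ξ - t, σ = t, θ = u(η,σ), so θ_t = u_σ - u_η and θ_ξξ = u_ηη.
Hence θ_t + θ_ξ = u_σ and the PDE becomes the heat equation u_σ = 2u_ηη on η ∈ ℝ.
Initial data: u(η,0) = θ(η,0) = sin(2η) + sin(4η) + sin(5η). Each mode sin(nη) decays as exp(-2n²σ) on ℝ, so u(η,σ) = Σ c_n exp(-2n²σ) sin(nη) with c_2=1, c_4=1, c_5=1: u(η,σ) = exp(-8σ)sin(2η) + exp(-32σ)sin(4η) + exp(-50σ)sin(5η).
Substituting back: θ(ξ,t) = u(ξ - t, t).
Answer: θ(ξ, t) = -exp(-8t)sin(2t - 2ξ) - exp(-32t)sin(4t - 4ξ) - exp(-50t)sin(5t - 5ξ)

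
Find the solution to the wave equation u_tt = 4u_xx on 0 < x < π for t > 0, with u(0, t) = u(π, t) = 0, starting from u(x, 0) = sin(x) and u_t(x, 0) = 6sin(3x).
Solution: Using separation of variables u = X(x)T(t):
Eigenfunctions: sin(nx), n = 1, 2, 3, ...
General solution: u(x, t) = Σ [A_n cos(2n t) + B_n sin(2n t)] sin(nx)
From u(x,0) = sin(x): A_1=1. From u_t(x,0) = 6sin(3x), using u_t(x,0) = Σ ω_n B_n sin(nx) with ω_n = 2n: B_3 = 6/6 = 1.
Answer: u(x, t) = sin(6t)sin(3x) + sin(x)cos(2t)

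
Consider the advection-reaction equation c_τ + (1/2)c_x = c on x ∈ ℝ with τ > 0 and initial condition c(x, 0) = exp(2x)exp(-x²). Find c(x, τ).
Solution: Substitute c = exp(2x)u, i.e. u = exp(-2x)c.
By the product rule, c_x = exp(2x)(u_x + 2u), c_τ = exp(2x)u_τ.
Substituting into the PDE and dividing by exp(2x): u_τ + (1/2)(u_x + 2u) = u.
The lower-order terms cancel, leaving the standard advection equation u_τ + (1/2)u_x = 0.
Initial data for u: u(x,0) = exp(-2x)c(x,0) = exp(-x²).
Solve for u:
  By method of characteristics (waves move right with speed 1/2):
  Along characteristics x - (1/2)τ = const, u is constant, so u(x,τ) = f(x - (1/2)τ) with f = u(·, 0).
Hence u(x,τ) = exp(-(x - τ/2)²).
Transform back: c(x,τ) = exp(2x)u(x,τ).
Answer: c(x, τ) = exp(2x)exp(-(x - τ/2)²)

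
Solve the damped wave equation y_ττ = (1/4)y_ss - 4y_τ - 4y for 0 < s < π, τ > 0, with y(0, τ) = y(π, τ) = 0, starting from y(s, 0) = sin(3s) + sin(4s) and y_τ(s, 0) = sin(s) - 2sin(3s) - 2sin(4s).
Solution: Substitute y = exp(-2τ)u.
Then y_τ = exp(-2τ)(u_τ - 2u), y_ττ = exp(-2τ)(u_ττ - 4u_τ + 4u), y_ss = exp(-2τ)u_ss; substituting and dividing by exp(-2τ), the lower-order terms cancel: u_ττ = (1/4)u_ss (standard wave equation).
Data for u: u(s,0) = y(s,0) = sin(3s) + sin(4s); u_τ(s,0) = y_τ(s,0) + 2y(s,0) = sin(s). The boundary conditions carry over: u(0,τ) = u(π,τ) = 0.
Separating variables: u = Σ [A_n cos(ω_n τ) + B_n sin(ω_n τ)] sin(ns), ω_n = n/2. From ICs (B_n = velocity coefficient / ω_n): A_3=1, A_4=1, B_1=2.
So u(s,τ) = 2sin(s)sin(τ/2) + sin(3s)cos(3τ/2) + sin(4s)cos(2τ), and y(s,τ) = exp(-2τ)u(s,τ).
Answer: y(s, τ) = 2exp(-2τ)sin(s)sin(τ/2) + exp(-2τ)sin(3s)cos(3τ/2) + exp(-2τ)sin(4s)cos(2τ)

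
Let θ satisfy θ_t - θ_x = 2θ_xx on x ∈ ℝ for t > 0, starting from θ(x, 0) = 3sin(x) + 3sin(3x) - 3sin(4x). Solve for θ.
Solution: Moving frame: η = x + t, σ = t, θ = u(η,σ), so θ_t = u_σ + u_η and θ_xx = u_ηη.
Hence θ_t - θ_x = u_σ and the PDE becomes the heat equation u_σ = 2u_ηη on η ∈ ℝ.
Initial data: u(η,0) = θ(η,0) = 3sin(η) + 3sin(3η) - 3sin(4η). Each mode sin(nη) decays as exp(-2n²σ) on ℝ, so u(η,σ) = Σ c_n exp(-2n²σ) sin(nη) with c_1=3, c_3=3, c_4=-3: u(η,σ) = 3exp(-2σ)sin(η) + 3exp(-18σ)sin(3η) - 3exp(-32σ)sin(4η).
Substituting back: θ(x,t) = u(x + t, t).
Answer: θ(x, t) = 3exp(-2t)sin(t + x) + 3exp(-18t)sin(3t + 3x) - 3exp(-32t)sin(4t + 4x)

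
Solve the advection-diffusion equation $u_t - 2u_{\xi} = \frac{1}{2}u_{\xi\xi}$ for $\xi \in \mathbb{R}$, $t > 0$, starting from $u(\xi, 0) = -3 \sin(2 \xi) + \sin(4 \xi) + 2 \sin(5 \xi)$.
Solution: Change to a moving frame: let $\eta = \xi + 2t$, $\sigma = t$ and write $u(\xi,t) = w(\eta,\sigma)$.
By the chain rule $u_t = w_{\sigma} + 2w_{\eta}$, $u_{\xi} = w_{\eta}$, $u_{\xi\xi} = w_{\eta\eta}$.
Then $u_t - 2u_{\xi} = w_{\sigma}$: the advection term cancels and the PDE becomes the heat equation $w_{\sigma} = \frac{1}{2}w_{\eta\eta}$ on $\eta \in \mathbb{R}$.
Initial data: $w(\eta,0) = u(\eta,0) = -3 \sin(2 \eta) + \sin(4 \eta) + 2 \sin(5 \eta)$.
On $\eta \in \mathbb{R}$ each mode satisfies $(\sin(n\eta))'' = -n^2 \sin(n\eta)$, so $e^{-n^2\sigma/2} \sin(n\eta)$ solves the heat equation; by superposition $w(\eta,\sigma) = \sum c_n e^{-n^2\sigma/2} \sin(n\eta)$.
Reading off the coefficients: $c_2=-3, c_4=1, c_5=2$, so $w(\eta,\sigma) = -3 e^{-2 \sigma} \sin(2 \eta) + e^{-8 \sigma} \sin(4 \eta) + 2 e^{-25 \sigma/2} \sin(5 \eta)$.
Substituting back $\eta = \xi + 2t$, $\sigma = t$: $u(\xi,t) = w(\xi + 2t, t)$.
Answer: $u(\xi, t) = -3 e^{-2 t} \sin(2 \xi + 4 t) + e^{-8 t} \sin(4 \xi + 8 t) + 2 e^{-25 t/2} \sin(5 \xi + 10 t)$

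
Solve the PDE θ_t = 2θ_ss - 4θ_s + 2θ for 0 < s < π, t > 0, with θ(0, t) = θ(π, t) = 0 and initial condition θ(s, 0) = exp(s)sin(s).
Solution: Substitute θ = exp(s)u.
Then θ_s = exp(s)(u_s + u), θ_ss = exp(s)(u_ss + 2u_s + u), θ_t = exp(s)u_t; substituting and dividing by exp(s), the lower-order terms cancel: u_t = 2u_ss (standard heat equation).
Data for u: u(s,0) = exp(-s)θ(s,0) = sin(s). The boundary conditions carry over: u(0,t) = u(π,t) = 0.
Separating variables: u = Σ c_n exp(-2n²t) sin(ns). From u(s,0) = sin(s): c_1=1.
So u(s,t) = exp(-2t)sin(s), and θ(s,t) = exp(s)u(s,t).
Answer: θ(s, t) = exp(s)exp(-2t)sin(s)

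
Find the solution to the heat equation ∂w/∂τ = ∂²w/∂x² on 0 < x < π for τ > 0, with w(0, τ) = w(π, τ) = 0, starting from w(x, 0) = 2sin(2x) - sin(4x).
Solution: Using separation of variables w = X(x)T(τ):
Eigenfunctions: sin(nx), n = 1, 2, 3, ...
General solution: w(x, τ) = Σ c_n sin(nx) exp(-n² τ)
Matching w(x,0) = 2sin(2x) - sin(4x) term by term: c_2=2, c_4=-1.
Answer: w(x, τ) = 2exp(-4τ)sin(2x) - exp(-16τ)sin(4x)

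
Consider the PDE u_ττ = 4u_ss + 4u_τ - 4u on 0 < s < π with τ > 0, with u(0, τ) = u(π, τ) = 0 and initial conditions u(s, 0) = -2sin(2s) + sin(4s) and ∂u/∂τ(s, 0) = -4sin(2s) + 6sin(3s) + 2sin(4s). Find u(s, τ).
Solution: Substitute u = exp(2τ)w.
Then u_τ = exp(2τ)(w_τ + 2w), u_ττ = exp(2τ)(w_ττ + 4w_τ + 4w), u_ss = exp(2τ)w_ss; substituting and dividing by exp(2τ), the lower-order terms cancel: w_ττ = 4w_ss (standard wave equation).
Data for w: w(s,0) = u(s,0) = -2sin(2s) + sin(4s); w_τ(s,0) = u_τ(s,0) - 2u(s,0) = 6sin(3s). The boundary conditions carry over: w(0,τ) = w(π,τ) = 0.
Separating variables: w = Σ [A_n cos(ω_n τ) + B_n sin(ω_n τ)] sin(ns), ω_n = 2n. From ICs (B_n = velocity coefficient / ω_n): A_2=-2, A_4=1, B_3=1.
So w(s,τ) = -2sin(2s)cos(4τ) + sin(3s)sin(6τ) + sin(4s)cos(8τ), and u(s,τ) = exp(2τ)w(s,τ).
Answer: u(s, τ) = -2exp(2τ)sin(2s)cos(4τ) + exp(2τ)sin(3s)sin(6τ) + exp(2τ)sin(4s)cos(8τ)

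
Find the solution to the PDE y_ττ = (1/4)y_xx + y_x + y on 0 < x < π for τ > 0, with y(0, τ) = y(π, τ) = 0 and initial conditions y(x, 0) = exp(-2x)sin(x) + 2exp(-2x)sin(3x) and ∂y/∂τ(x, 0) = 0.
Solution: Substitute y = exp(-2x)u, i.e. u = exp(2x)y.
By the product rule, y_x = exp(-2x)(u_x - 2u), y_xx = exp(-2x)(u_xx - 4u_x + 4u), y_ττ = exp(-2x)u_ττ.
Substituting into the PDE and dividing by exp(-2x): u_ττ = (1/4)(u_xx - 4u_x + 4u) + (u_x - 2u) + u.
The lower-order terms cancel, leaving the standard wave equation u_ττ = (1/4)u_xx.
Initial data for u: u(x,0) = exp(2x)y(x,0) = sin(x) + 2sin(3x); u_τ(x,0) = exp(2x)y_τ(x,0) = 0. The boundary conditions carry over: u(0,τ) = u(π,τ) = 0.
Solve for u:
  Using separation of variables u = X(x)T(τ):
  Eigenfunctions: sin(nx), n = 1, 2, 3, ...
  General solution: u(x, τ) = Σ [A_n cos(n τ/2) + B_n sin(n τ/2)] sin(nx)
  From u(x,0) = sin(x) + 2sin(3x): A_1=1, A_3=2. From u_τ(x,0) = 0: all B_n = 0.
Hence u(x,τ) = sin(x)cos(τ/2) + 2sin(3x)cos(3τ/2).
Transform back: y(x,τ) = exp(-2x)u(x,τ).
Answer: y(x, τ) = exp(-2x)sin(x)cos(τ/2) + 2exp(-2x)sin(3x)cos(3τ/2)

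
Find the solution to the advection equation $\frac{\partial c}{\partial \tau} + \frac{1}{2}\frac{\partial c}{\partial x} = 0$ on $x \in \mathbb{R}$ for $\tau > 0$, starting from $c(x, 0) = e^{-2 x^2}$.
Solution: By characteristics ($dx/d\tau = 1/2$), $c(x,\tau) = f(x - \frac{1}{2}\tau)$ with $f = c( \cdot , 0)$.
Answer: $c(x, \tau) = e^{-2 (-\tau/2 + x)^2}$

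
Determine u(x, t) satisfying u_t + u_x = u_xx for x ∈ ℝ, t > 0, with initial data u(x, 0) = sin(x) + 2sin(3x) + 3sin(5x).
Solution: Moving frame: η = x - t, σ = t, u = w(η,σ), so u_t = w_σ - w_η and u_xx = w_ηη.
Hence u_t + u_x = w_σ and the PDE becomes the heat equation w_σ = w_ηη on η ∈ ℝ.
Initial data: w(η,0) = u(η,0) = sin(η) + 2sin(3η) + 3sin(5η). Each mode sin(nη) decays as exp(-n²σ) on ℝ, so w(η,σ) = Σ c_n exp(-n²σ) sin(nη) with c_1=1, c_3=2, c_5=3: w(η,σ) = exp(-σ)sin(η) + 2exp(-9σ)sin(3η) + 3exp(-25σ)sin(5η).
Substituting back: u(x,t) = w(x - t, t).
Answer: u(x, t) = -exp(-t)sin(t - x) - 2exp(-9t)sin(3t - 3x) - 3exp(-25t)sin(5t - 5x)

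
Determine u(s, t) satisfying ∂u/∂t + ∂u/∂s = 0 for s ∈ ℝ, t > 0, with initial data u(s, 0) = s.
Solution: By method of characteristics (waves move right with speed 1):
Along characteristics s - t = const, u is constant, so u(s,t) = f(s - t) with f = u(·, 0).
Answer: u(s, t) = s - t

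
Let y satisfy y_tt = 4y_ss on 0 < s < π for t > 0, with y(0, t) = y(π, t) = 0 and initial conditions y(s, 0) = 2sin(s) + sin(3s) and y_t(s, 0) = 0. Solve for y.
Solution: Separating variables: y = Σ [A_n cos(ω_n t) + B_n sin(ω_n t)] sin(ns), ω_n = 2n. From ICs: A_1=2, A_3=1.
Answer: y(s, t) = 2sin(s)cos(2t) + sin(3s)cos(6t)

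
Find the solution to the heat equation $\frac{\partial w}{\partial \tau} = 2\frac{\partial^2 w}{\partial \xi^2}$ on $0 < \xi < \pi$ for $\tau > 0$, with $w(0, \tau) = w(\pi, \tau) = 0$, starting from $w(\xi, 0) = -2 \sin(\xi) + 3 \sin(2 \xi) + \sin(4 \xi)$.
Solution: Separating variables: $w = \sum c_n e^{-2n^2\tau} \sin(n\xi)$. From $w(\xi,0) = -2 \sin(\xi) + 3 \sin(2 \xi) + \sin(4 \xi)$: $c_1=-2, c_2=3, c_4=1$.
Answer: $w(\xi, \tau) = -2 e^{-2 \tau} \sin(\xi) + 3 e^{-8 \tau} \sin(2 \xi) + e^{-32 \tau} \sin(4 \xi)$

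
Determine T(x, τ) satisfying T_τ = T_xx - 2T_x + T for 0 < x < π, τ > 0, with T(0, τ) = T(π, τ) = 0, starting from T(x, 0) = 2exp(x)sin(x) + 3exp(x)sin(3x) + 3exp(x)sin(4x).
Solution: Substitute T = exp(x)u, i.e. u = exp(-x)T.
By the product rule, T_x = exp(x)(u_x + u), T_xx = exp(x)(u_xx + 2u_x + u), T_τ = exp(x)u_τ.
Substituting into the PDE and dividing by exp(x): u_τ = (u_xx + 2u_x + u) - 2(u_x + u) + u.
The lower-order terms cancel, leaving the standard heat equation u_τ = u_xx.
Initial data for u: u(x,0) = exp(-x)T(x,0) = 2sin(x) + 3sin(3x) + 3sin(4x). The boundary conditions carry over: u(0,τ) = u(π,τ) = 0.
Solve for u:
  Using separation of variables u = X(x)G(τ):
  Eigenfunctions: sin(nx), n = 1, 2, 3, ...
  General solution: u(x, τ) = Σ c_n sin(nx) exp(-n² τ)
  Matching u(x,0) = 2sin(x) + 3sin(3x) + 3sin(4x) term by term: c_1=2, c_3=3, c_4=3.
Hence u(x,τ) = 2exp(-τ)sin(x) + 3exp(-9τ)sin(3x) + 3exp(-16τ)sin(4x).
Transform back: T(x,τ) = exp(x)u(x,τ).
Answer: T(x, τ) = 2exp(x)exp(-τ)sin(x) + 3exp(x)exp(-9τ)sin(3x) + 3exp(x)exp(-16τ)sin(4x)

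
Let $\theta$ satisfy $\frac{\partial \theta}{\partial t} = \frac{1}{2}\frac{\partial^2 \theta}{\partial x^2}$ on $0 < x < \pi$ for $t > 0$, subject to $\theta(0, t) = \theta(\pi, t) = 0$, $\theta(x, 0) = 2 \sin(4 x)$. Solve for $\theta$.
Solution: Separating variables: $\theta = \sum c_n e^{-n^2t/2} \sin(nx)$. From $\theta(x,0) = 2 \sin(4 x)$: $c_4=2$.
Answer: $\theta(x, t) = 2 e^{-8 t} \sin(4 x)$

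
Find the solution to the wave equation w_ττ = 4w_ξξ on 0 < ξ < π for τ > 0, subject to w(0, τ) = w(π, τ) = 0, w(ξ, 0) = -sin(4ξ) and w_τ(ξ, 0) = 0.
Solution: Separating variables: w = Σ [A_n cos(ω_n τ) + B_n sin(ω_n τ)] sin(nξ), ω_n = 2n. From ICs: A_4=-1.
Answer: w(ξ, τ) = -sin(4ξ)cos(8τ)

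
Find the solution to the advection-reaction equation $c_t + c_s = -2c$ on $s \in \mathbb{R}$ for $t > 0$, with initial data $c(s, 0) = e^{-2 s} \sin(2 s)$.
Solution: Substitute $c = e^{-2s}u$.
Then $c_s = e^{-2s}(u_s - 2u)$, $c_t = e^{-2s}u_t$; substituting and dividing by $e^{-2s}$, the lower-order terms cancel: $u_t + u_s = 0$ (standard advection equation).
Data for $u$: $u(s,0) = e^{2s}c(s,0) = \sin(2 s)$.
By characteristics ($ds/dt = 1$), $u(s,t) = f(s - t)$ with $f = u( \cdot , 0)$.
So $u(s,t) = \sin(2 s - 2 t)$, and $c(s,t) = e^{-2s}u(s,t)$.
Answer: $c(s, t) = e^{-2 s} \sin(2 s - 2 t)$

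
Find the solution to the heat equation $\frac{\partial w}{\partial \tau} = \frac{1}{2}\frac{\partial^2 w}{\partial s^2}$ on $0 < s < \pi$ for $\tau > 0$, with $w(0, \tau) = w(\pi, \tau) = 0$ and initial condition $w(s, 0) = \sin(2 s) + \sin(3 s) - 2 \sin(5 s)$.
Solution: Separating variables: $w = \sum c_n e^{-n^2\tau/2} \sin(ns)$. From $w(s,0) = \sin(2 s) + \sin(3 s) - 2 \sin(5 s)$: $c_2=1, c_3=1, c_5=-2$.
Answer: $w(s, \tau) = e^{-2 \tau} \sin(2 s) + e^{-9 \tau/2} \sin(3 s) - 2 e^{-25 \tau/2} \sin(5 s)$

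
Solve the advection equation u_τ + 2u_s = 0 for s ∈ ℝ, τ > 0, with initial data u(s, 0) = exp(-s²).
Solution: By method of characteristics (waves move right with speed 2):
Along characteristics s - 2τ = const, u is constant, so u(s,τ) = f(s - 2τ) with f = u(·, 0).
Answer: u(s, τ) = exp(-(s - 2τ)²)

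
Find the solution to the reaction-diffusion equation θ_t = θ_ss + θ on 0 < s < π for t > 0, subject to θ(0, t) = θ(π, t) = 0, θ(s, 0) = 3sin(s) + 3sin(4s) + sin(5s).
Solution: Substitute θ = exp(t)u, i.e. u = exp(-t)θ.
By the product rule, θ_t = exp(t)(u_t + u), θ_ss = exp(t)u_ss.
Substituting into the PDE and dividing by exp(t): u_t + u = u_ss + u.
The lower-order terms cancel, leaving the standard heat equation u_t = u_ss.
Initial data for u: u(s,0) = θ(s,0) = 3sin(s) + 3sin(4s) + sin(5s). The boundary conditions carry over: u(0,t) = u(π,t) = 0.
Solve for u:
  Using separation of variables u = X(s)G(t):
  Eigenfunctions: sin(ns), n = 1, 2, 3, ...
  General solution: u(s, t) = Σ c_n sin(ns) exp(-n² t)
  Matching u(s,0) = 3sin(s) + 3sin(4s) + sin(5s) term by term: c_1=3, c_4=3, c_5=1.
Hence u(s,t) = 3exp(-t)sin(s) + 3exp(-16t)sin(4s) + exp(-25t)sin(5s).
Transform back: θ(s,t) = exp(t)u(s,t).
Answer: θ(s, t) = 3sin(s) + 3exp(-15t)sin(4s) + exp(-24t)sin(5s)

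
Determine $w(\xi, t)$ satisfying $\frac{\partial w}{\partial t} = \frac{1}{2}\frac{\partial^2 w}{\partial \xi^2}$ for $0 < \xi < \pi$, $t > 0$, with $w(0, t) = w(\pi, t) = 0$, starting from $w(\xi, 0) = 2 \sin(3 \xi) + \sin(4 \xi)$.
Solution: Separating variables: $w = \sum c_n e^{-n^2t/2} \sin(n\xi)$. From $w(\xi,0) = 2 \sin(3 \xi) + \sin(4 \xi)$: $c_3=2, c_4=1$.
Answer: $w(\xi, t) = e^{-8 t} \sin(4 \xi) + 2 e^{-9 t/2} \sin(3 \xi)$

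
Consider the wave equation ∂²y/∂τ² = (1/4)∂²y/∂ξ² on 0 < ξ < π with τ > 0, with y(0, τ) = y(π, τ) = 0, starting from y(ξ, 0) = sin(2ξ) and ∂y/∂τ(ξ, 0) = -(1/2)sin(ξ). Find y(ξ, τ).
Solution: Using separation of variables y = X(ξ)T(τ):
Eigenfunctions: sin(nξ), n = 1, 2, 3, ...
General solution: y(ξ, τ) = Σ [A_n cos(n τ/2) + B_n sin(n τ/2)] sin(nξ)
From y(ξ,0) = sin(2ξ): A_2=1. From y_τ(ξ,0) = -(1/2)sin(ξ), using y_τ(ξ,0) = Σ ω_n B_n sin(nξ) with ω_n = n/2: B_1 = (-1/2)/(1/2) = -1.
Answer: y(ξ, τ) = -sin(ξ)sin(τ/2) + sin(2ξ)cos(τ)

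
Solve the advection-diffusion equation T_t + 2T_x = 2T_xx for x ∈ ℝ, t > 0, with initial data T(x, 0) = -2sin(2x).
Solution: Moving frame: η = x - 2t, σ = t, T = u(η,σ), so T_t = u_σ - 2u_η and T_xx = u_ηη.
Hence T_t + 2T_x = u_σ and the PDE becomes the heat equation u_σ = 2u_ηη on η ∈ ℝ.
Initial data: u(η,0) = T(η,0) = -2sin(2η). Each mode sin(nη) decays as exp(-2n²σ) on ℝ, so u(η,σ) = Σ c_n exp(-2n²σ) sin(nη) with c_2=-2: u(η,σ) = -2exp(-8σ)sin(2η).
Substituting back: T(x,t) = u(x - 2t, t).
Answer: T(x, t) = 2exp(-8t)sin(4t - 2x)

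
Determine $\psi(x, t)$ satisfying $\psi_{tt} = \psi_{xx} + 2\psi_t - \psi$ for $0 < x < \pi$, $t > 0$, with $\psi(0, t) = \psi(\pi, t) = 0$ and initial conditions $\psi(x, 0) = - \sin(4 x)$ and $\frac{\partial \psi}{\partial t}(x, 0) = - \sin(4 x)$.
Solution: Substitute $\psi = e^{t}u$.
Then $\psi_t = e^{t}(u_t + u)$, $\psi_{tt} = e^{t}(u_{tt} + 2u_t + u)$, $\psi_{xx} = e^{t}u_{xx}$; substituting and dividing by $e^{t}$, the lower-order terms cancel: $u_{tt} = u_{xx}$ (standard wave equation).
Data for $u$: $u(x,0) = \psi(x,0) = - \sin(4 x)$; $u_t(x,0) = \psi_t(x,0) - \psi(x,0) = 0$. The boundary conditions carry over: $u(0,t) = u(\pi,t) = 0$.
Separating variables: $u = \sum [A_n \cos(\omega_n t) + B_n \sin(\omega_n t)] \sin(nx)$, $\omega_n = n$. From ICs: $A_4=-1$.
So $u(x,t) = - \sin(4 x) \cos(4 t)$, and $\psi(x,t) = e^{t}u(x,t)$.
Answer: $\psi(x, t) = - e^{t} \sin(4 x) \cos(4 t)$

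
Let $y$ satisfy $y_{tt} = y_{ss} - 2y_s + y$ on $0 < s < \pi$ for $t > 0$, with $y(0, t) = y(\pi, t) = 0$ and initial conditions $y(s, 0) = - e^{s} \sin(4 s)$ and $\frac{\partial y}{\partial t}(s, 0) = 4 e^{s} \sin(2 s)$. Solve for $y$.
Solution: Substitute $y = e^{s}u$.
Then $y_s = e^{s}(u_s + u)$, $y_{ss} = e^{s}(u_{ss} + 2u_s + u)$, $y_{tt} = e^{s}u_{tt}$; substituting and dividing by $e^{s}$, the lower-order terms cancel: $u_{tt} = u_{ss}$ (standard wave equation).
Data for $u$: $u(s,0) = e^{-s}y(s,0) = - \sin(4 s)$; $u_t(s,0) = e^{-s}y_t(s,0) = 4 \sin(2 s)$. The boundary conditions carry over: $u(0,t) = u(\pi,t) = 0$.
Separating variables: $u = \sum [A_n \cos(\omega_n t) + B_n \sin(\omega_n t)] \sin(ns)$, $\omega_n = n$. From ICs ($B_n$ = velocity coefficient / $\omega_n$): $A_4=-1, B_2=2$.
So $u(s,t) = 2 \sin(2 s) \sin(2 t) - \sin(4 s) \cos(4 t)$, and $y(s,t) = e^{s}u(s,t)$.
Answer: $y(s, t) = 2 e^{s} \sin(2 s) \sin(2 t) -  e^{s} \sin(4 s) \cos(4 t)$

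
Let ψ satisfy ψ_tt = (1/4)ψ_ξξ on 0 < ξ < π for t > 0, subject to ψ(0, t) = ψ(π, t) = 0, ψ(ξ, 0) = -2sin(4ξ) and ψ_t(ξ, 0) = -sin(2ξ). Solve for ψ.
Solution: Using separation of variables ψ = X(ξ)T(t):
Eigenfunctions: sin(nξ), n = 1, 2, 3, ...
General solution: ψ(ξ, t) = Σ [A_n cos(n t/2) + B_n sin(n t/2)] sin(nξ)
From ψ(ξ,0) = -2sin(4ξ): A_4=-2. From ψ_t(ξ,0) = -sin(2ξ), using ψ_t(ξ,0) = Σ ω_n B_n sin(nξ) with ω_n = n/2: B_2 = (-1)/1 = -1.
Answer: ψ(ξ, t) = -sin(t)sin(2ξ) - 2sin(4ξ)cos(2t)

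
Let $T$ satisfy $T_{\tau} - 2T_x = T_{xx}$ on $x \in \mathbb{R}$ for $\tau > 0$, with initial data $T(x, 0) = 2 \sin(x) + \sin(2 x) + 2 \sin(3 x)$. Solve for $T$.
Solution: Moving frame: $\eta = x + 2\tau$, $\sigma = \tau$, $T = u(\eta,\sigma)$, so $T_{\tau} = u_{\sigma} + 2u_{\eta}$ and $T_{xx} = u_{\eta\eta}$.
Hence $T_{\tau} - 2T_x = u_{\sigma}$ and the PDE becomes the heat equation $u_{\sigma} = u_{\eta\eta}$ on $\eta \in \mathbb{R}$.
Initial data: $u(\eta,0) = T(\eta,0) = 2 \sin(\eta) + \sin(2 \eta) + 2 \sin(3 \eta)$. Each mode $\sin(n\eta)$ decays as $e^{-n^2\sigma}$ on $\mathbb{R}$, so $u(\eta,\sigma) = \sum c_n e^{-n^2\sigma} \sin(n\eta)$ with $c_1=2, c_2=1, c_3=2$: $u(\eta,\sigma) = 2 e^{-\sigma} \sin(\eta) + e^{-4 \sigma} \sin(2 \eta) + 2 e^{-9 \sigma} \sin(3 \eta)$.
Substituting back: $T(x,\tau) = u(x + 2\tau, \tau)$.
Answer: $T(x, \tau) = 2 e^{-\tau} \sin(2 \tau + x) + e^{-4 \tau} \sin(4 \tau + 2 x) + 2 e^{-9 \tau} \sin(6 \tau + 3 x)$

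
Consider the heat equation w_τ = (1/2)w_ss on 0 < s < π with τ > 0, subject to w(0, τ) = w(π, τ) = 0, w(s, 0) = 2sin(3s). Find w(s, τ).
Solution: Separating variables: w = Σ c_n exp(-n²τ/2) sin(ns). From w(s,0) = 2sin(3s): c_3=2.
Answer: w(s, τ) = 2exp(-9τ/2)sin(3s)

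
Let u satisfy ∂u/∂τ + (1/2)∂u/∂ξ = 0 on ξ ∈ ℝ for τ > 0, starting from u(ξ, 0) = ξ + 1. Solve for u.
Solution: By method of characteristics (waves move right with speed 1/2):
Along characteristics ξ - (1/2)τ = const, u is constant, so u(ξ,τ) = f(ξ - (1/2)τ) with f = u(·, 0).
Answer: u(ξ, τ) = ξ - (1/2)τ + 1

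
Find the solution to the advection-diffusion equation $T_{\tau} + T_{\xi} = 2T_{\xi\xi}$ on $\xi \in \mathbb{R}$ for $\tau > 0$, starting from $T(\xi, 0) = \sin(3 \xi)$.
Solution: Change to a moving frame: let $\eta = \xi - \tau$, $\sigma = \tau$ and write $T(\xi,\tau) = u(\eta,\sigma)$.
By the chain rule $T_{\tau} = u_{\sigma} - u_{\eta}$, $T_{\xi} = u_{\eta}$, $T_{\xi\xi} = u_{\eta\eta}$.
Then $T_{\tau} + T_{\xi} = u_{\sigma}$: the advection term cancels and the PDE becomes the heat equation $u_{\sigma} = 2u_{\eta\eta}$ on $\eta \in \mathbb{R}$.
Initial data: $u(\eta,0) = T(\eta,0) = \sin(3 \eta)$.
On $\eta \in \mathbb{R}$ each mode satisfies $(\sin(n\eta))'' = -n^2 \sin(n\eta)$, so $e^{-2n^2\sigma} \sin(n\eta)$ solves the heat equation; by superposition $u(\eta,\sigma) = \sum c_n e^{-2n^2\sigma} \sin(n\eta)$.
Reading off the coefficients: $c_3=1$, so $u(\eta,\sigma) = e^{-18 \sigma} \sin(3 \eta)$.
Substituting back $\eta = \xi - \tau$, $\sigma = \tau$: $T(\xi,\tau) = u(\xi - \tau, \tau)$.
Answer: $T(\xi, \tau) = - e^{-18 \tau} \sin(3 \tau - 3 \xi)$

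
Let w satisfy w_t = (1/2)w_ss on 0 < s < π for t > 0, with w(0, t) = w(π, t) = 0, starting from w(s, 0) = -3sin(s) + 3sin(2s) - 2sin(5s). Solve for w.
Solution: Separating variables: w = Σ c_n exp(-n²t/2) sin(ns). From w(s,0) = -3sin(s) + 3sin(2s) - 2sin(5s): c_1=-3, c_2=3, c_5=-2.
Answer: w(s, t) = 3exp(-2t)sin(2s) - 3exp(-t/2)sin(s) - 2exp(-25t/2)sin(5s)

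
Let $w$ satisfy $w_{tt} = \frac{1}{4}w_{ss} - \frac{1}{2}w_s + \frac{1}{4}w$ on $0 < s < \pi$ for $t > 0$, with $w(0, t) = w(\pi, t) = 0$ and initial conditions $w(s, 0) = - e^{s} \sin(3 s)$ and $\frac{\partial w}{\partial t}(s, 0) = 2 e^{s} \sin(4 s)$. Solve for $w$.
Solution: Substitute $w = e^{s}u$.
Then $w_s = e^{s}(u_s + u)$, $w_{ss} = e^{s}(u_{ss} + 2u_s + u)$, $w_{tt} = e^{s}u_{tt}$; substituting and dividing by $e^{s}$, the lower-order terms cancel: $u_{tt} = \frac{1}{4}u_{ss}$ (standard wave equation).
Data for $u$: $u(s,0) = e^{-s}w(s,0) = - \sin(3 s)$; $u_t(s,0) = e^{-s}w_t(s,0) = 2 \sin(4 s)$. The boundary conditions carry over: $u(0,t) = u(\pi,t) = 0$.
Separating variables: $u = \sum [A_n \cos(\omega_n t) + B_n \sin(\omega_n t)] \sin(ns)$, $\omega_n = n/2$. From ICs ($B_n$ = velocity coefficient / $\omega_n$): $A_3=-1, B_4=1$.
So $u(s,t) = - \sin(3 s) \cos(3 t/2) + \sin(4 s) \sin(2 t)$, and $w(s,t) = e^{s}u(s,t)$.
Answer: $w(s, t) = - e^{s} \sin(3 s) \cos(3 t/2) + e^{s} \sin(4 s) \sin(2 t)$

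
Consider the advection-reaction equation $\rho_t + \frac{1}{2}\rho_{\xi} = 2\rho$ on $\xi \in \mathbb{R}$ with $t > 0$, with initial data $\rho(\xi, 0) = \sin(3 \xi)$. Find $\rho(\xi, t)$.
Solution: Substitute $\rho = e^{2t}u$, i.e. $u = e^{-2t}\rho$.
By the product rule, $\rho_t = e^{2t}(u_t + 2u)$, $\rho_{\xi} = e^{2t}u_{\xi}$.
Substituting into the PDE and dividing by $e^{2t}$: $u_t + 2u + \frac{1}{2}u_{\xi} = 2u$.
The lower-order terms cancel, leaving the standard advection equation $u_t + \frac{1}{2}u_{\xi} = 0$.
Initial data for $u$: $u(\xi,0) = \rho(\xi,0) = \sin(3 \xi)$.
Solve for $u$:
  By method of characteristics (waves move right with speed 1/2):
  Along characteristics $\xi - \frac{1}{2}t =$ const, $u$ is constant, so $u(\xi,t) = f(\xi - \frac{1}{2}t)$ with $f = u( \cdot , 0)$.
Hence $u(\xi,t) = - \sin(3 t/2 - 3 \xi)$.
Transform back: $\rho(\xi,t) = e^{2t}u(\xi,t)$.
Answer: $\rho(\xi, t) = e^{2 t} \sin(3 \xi - 3 t/2)$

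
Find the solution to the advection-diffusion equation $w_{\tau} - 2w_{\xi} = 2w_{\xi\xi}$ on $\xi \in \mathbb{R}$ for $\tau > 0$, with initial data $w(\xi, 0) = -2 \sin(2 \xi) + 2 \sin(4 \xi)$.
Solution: Moving frame: $\eta = \xi + 2\tau$, $\sigma = \tau$, $w = u(\eta,\sigma)$, so $w_{\tau} = u_{\sigma} + 2u_{\eta}$ and $w_{\xi\xi} = u_{\eta\eta}$.
Hence $w_{\tau} - 2w_{\xi} = u_{\sigma}$ and the PDE becomes the heat equation $u_{\sigma} = 2u_{\eta\eta}$ on $\eta \in \mathbb{R}$.
Initial data: $u(\eta,0) = w(\eta,0) = -2 \sin(2 \eta) + 2 \sin(4 \eta)$. Each mode $\sin(n\eta)$ decays as $e^{-2n^2\sigma}$ on $\mathbb{R}$, so $u(\eta,\sigma) = \sum c_n e^{-2n^2\sigma} \sin(n\eta)$ with $c_2=-2, c_4=2$: $u(\eta,\sigma) = -2 e^{-8 \sigma} \sin(2 \eta) + 2 e^{-32 \sigma} \sin(4 \eta)$.
Substituting back: $w(\xi,\tau) = u(\xi + 2\tau, \tau)$.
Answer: $w(\xi, \tau) = -2 e^{-8 \tau} \sin(4 \tau + 2 \xi) + 2 e^{-32 \tau} \sin(8 \tau + 4 \xi)$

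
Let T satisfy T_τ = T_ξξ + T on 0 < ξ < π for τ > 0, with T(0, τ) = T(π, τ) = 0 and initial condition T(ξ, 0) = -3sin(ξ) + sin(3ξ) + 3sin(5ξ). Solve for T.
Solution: Substitute T = exp(τ)u.
Then T_τ = exp(τ)(u_τ + u), T_ξξ = exp(τ)u_ξξ; substituting and dividing by exp(τ), the lower-order terms cancel: u_τ = u_ξξ (standard heat equation).
Data for u: u(ξ,0) = T(ξ,0) = -3sin(ξ) + sin(3ξ) + 3sin(5ξ). The boundary conditions carry over: u(0,τ) = u(π,τ) = 0.
Separating variables: u = Σ c_n exp(-n²τ) sin(nξ). From u(ξ,0) = -3sin(ξ) + sin(3ξ) + 3sin(5ξ): c_1=-3, c_3=1, c_5=3.
So u(ξ,τ) = -3exp(-τ)sin(ξ) + exp(-9τ)sin(3ξ) + 3exp(-25τ)sin(5ξ), and T(ξ,τ) = exp(τ)u(ξ,τ).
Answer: T(ξ, τ) = -3sin(ξ) + exp(-8τ)sin(3ξ) + 3exp(-24τ)sin(5ξ)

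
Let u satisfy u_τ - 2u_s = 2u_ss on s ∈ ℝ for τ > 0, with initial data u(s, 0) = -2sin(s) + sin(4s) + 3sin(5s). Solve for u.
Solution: Moving frame: η = s + 2τ, σ = τ, u = w(η,σ), so u_τ = w_σ + 2w_η and u_ss = w_ηη.
Hence u_τ - 2u_s = w_σ and the PDE becomes the heat equation w_σ = 2w_ηη on η ∈ ℝ.
Initial data: w(η,0) = u(η,0) = -2sin(η) + sin(4η) + 3sin(5η). Each mode sin(nη) decays as exp(-2n²σ) on ℝ, so w(η,σ) = Σ c_n exp(-2n²σ) sin(nη) with c_1=-2, c_4=1, c_5=3: w(η,σ) = -2exp(-2σ)sin(η) + exp(-32σ)sin(4η) + 3exp(-50σ)sin(5η).
Substituting back: u(s,τ) = w(s + 2τ, τ).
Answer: u(s, τ) = -2exp(-2τ)sin(s + 2τ) + exp(-32τ)sin(4s + 8τ) + 3exp(-50τ)sin(5s + 10τ)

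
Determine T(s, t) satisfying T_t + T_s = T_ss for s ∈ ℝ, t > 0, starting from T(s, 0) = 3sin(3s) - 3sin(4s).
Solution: Moving frame: η = s - t, σ = t, T = u(η,σ), so T_t = u_σ - u_η and T_ss = u_ηη.
Hence T_t + T_s = u_σ and the PDE becomes the heat equation u_σ = u_ηη on η ∈ ℝ.
Initial data: u(η,0) = T(η,0) = 3sin(3η) - 3sin(4η). Each mode sin(nη) decays as exp(-n²σ) on ℝ, so u(η,σ) = Σ c_n exp(-n²σ) sin(nη) with c_3=3, c_4=-3: u(η,σ) = 3exp(-9σ)sin(3η) - 3exp(-16σ)sin(4η).
Substituting back: T(s,t) = u(s - t, t).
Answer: T(s, t) = 3exp(-9t)sin(3s - 3t) - 3exp(-16t)sin(4s - 4t)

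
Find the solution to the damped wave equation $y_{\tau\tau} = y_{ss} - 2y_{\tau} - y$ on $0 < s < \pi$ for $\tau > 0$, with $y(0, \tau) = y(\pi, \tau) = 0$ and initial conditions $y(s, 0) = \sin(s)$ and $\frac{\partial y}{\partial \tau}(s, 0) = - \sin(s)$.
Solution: Substitute $y = e^{-\tau}u$.
Then $y_{\tau} = e^{-\tau}(u_{\tau} - u)$, $y_{\tau\tau} = e^{-\tau}(u_{\tau\tau} - 2u_{\tau} + u)$, $y_{ss} = e^{-\tau}u_{ss}$; substituting and dividing by $e^{-\tau}$, the lower-order terms cancel: $u_{\tau\tau} = u_{ss}$ (standard wave equation).
Data for $u$: $u(s,0) = y(s,0) = \sin(s)$; $u_{\tau}(s,0) = y_{\tau}(s,0) + y(s,0) = 0$. The boundary conditions carry over: $u(0,\tau) = u(\pi,\tau) = 0$.
Separating variables: $u = \sum [A_n \cos(\omega_n \tau) + B_n \sin(\omega_n \tau)] \sin(ns)$, $\omega_n = n$. From ICs: $A_1=1$.
So $u(s,\tau) = \sin(s) \cos(\tau)$, and $y(s,\tau) = e^{-\tau}u(s,\tau)$.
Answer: $y(s, \tau) = e^{-\tau} \sin(s) \cos(\tau)$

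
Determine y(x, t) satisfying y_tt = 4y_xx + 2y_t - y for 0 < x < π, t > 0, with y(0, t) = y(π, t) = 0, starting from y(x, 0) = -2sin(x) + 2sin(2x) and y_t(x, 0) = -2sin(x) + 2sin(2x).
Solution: Substitute y = exp(t)u, i.e. u = exp(-t)y.
By the product rule, y_t = exp(t)(u_t + u), y_tt = exp(t)(u_tt + 2u_t + u), y_xx = exp(t)u_xx.
Substituting into the PDE and dividing by exp(t): u_tt + 2u_t + u = 4u_xx + 2(u_t + u) - u.
The lower-order terms cancel, leaving the standard wave equation u_tt = 4u_xx.
Initial data for u: u(x,0) = y(x,0) = -2sin(x) + 2sin(2x); u_t(x,0) = y_t(x,0) - y(x,0) = 0. The boundary conditions carry over: u(0,t) = u(π,t) = 0.
Solve for u:
  Using separation of variables u = X(x)T(t):
  Eigenfunctions: sin(nx), n = 1, 2, 3, ...
  General solution: u(x, t) = Σ [A_n cos(2n t) + B_n sin(2n t)] sin(nx)
  From u(x,0) = -2sin(x) + 2sin(2x): A_1=-2, A_2=2. From u_t(x,0) = 0: all B_n = 0.
Hence u(x,t) = -2sin(x)cos(2t) + 2sin(2x)cos(4t).
Transform back: y(x,t) = exp(t)u(x,t).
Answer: y(x, t) = -2exp(t)sin(x)cos(2t) + 2exp(t)sin(2x)cos(4t)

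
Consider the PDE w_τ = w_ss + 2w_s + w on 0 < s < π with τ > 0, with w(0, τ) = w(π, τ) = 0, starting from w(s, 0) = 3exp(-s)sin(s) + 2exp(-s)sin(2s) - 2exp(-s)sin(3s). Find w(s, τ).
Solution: Substitute w = exp(-s)u, i.e. u = exp(s)w.
By the product rule, w_s = exp(-s)(u_s - u), w_ss = exp(-s)(u_ss - 2u_s + u), w_τ = exp(-s)u_τ.
Substituting into the PDE and dividing by exp(-s): u_τ = (u_ss - 2u_s + u) + 2(u_s - u) + u.
The lower-order terms cancel, leaving the standard heat equation u_τ = u_ss.
Initial data for u: u(s,0) = exp(s)w(s,0) = 3sin(s) + 2sin(2s) - 2sin(3s). The boundary conditions carry over: u(0,τ) = u(π,τ) = 0.
Solve for u:
  Using separation of variables u = X(s)T(τ):
  Eigenfunctions: sin(ns), n = 1, 2, 3, ...
  General solution: u(s, τ) = Σ c_n sin(ns) exp(-n² τ)
  Matching u(s,0) = 3sin(s) + 2sin(2s) - 2sin(3s) term by term: c_1=3, c_2=2, c_3=-2.
Hence u(s,τ) = 3exp(-τ)sin(s) + 2exp(-4τ)sin(2s) - 2exp(-9τ)sin(3s).
Transform back: w(s,τ) = exp(-s)u(s,τ).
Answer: w(s, τ) = 3exp(-s)exp(-τ)sin(s) + 2exp(-s)exp(-4τ)sin(2s) - 2exp(-s)exp(-9τ)sin(3s)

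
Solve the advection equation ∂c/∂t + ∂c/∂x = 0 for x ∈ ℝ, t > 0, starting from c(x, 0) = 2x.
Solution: By characteristics (dx/dt = 1), c(x,t) = f(x - t) with f = c(·, 0).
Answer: c(x, t) = -2t + 2x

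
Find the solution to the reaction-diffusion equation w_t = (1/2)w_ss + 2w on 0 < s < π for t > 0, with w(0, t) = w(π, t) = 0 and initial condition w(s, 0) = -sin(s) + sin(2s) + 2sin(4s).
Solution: Substitute w = exp(2t)u.
Then w_t = exp(2t)(u_t + 2u), w_ss = exp(2t)u_ss; substituting and dividing by exp(2t), the lower-order terms cancel: u_t = (1/2)u_ss (standard heat equation).
Data for u: u(s,0) = w(s,0) = -sin(s) + sin(2s) + 2sin(4s). The boundary conditions carry over: u(0,t) = u(π,t) = 0.
Separating variables: u = Σ c_n exp(-n²t/2) sin(ns). From u(s,0) = -sin(s) + sin(2s) + 2sin(4s): c_1=-1, c_2=1, c_4=2.
So u(s,t) = exp(-2t)sin(2s) + 2exp(-8t)sin(4s) - exp(-t/2)sin(s), and w(s,t) = exp(2t)u(s,t).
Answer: w(s, t) = -exp(3t/2)sin(s) + sin(2s) + 2exp(-6t)sin(4s)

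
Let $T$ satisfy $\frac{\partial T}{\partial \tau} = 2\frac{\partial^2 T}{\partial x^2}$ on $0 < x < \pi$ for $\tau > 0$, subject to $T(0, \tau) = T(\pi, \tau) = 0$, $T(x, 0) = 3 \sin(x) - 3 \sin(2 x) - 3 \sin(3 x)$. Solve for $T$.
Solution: Separating variables: $T = \sum c_n e^{-2n^2\tau} \sin(nx)$. From $T(x,0) = 3 \sin(x) - 3 \sin(2 x) - 3 \sin(3 x)$: $c_1=3, c_2=-3, c_3=-3$.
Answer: $T(x, \tau) = 3 e^{-2 \tau} \sin(x) - 3 e^{-8 \tau} \sin(2 x) - 3 e^{-18 \tau} \sin(3 x)$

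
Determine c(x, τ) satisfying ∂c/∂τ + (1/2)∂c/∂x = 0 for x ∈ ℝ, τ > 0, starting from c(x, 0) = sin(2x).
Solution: By method of characteristics (waves move right with speed 1/2):
Along characteristics x - (1/2)τ = const, c is constant, so c(x,τ) = f(x - (1/2)τ) with f = c(·, 0).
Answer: c(x, τ) = sin(2x - τ)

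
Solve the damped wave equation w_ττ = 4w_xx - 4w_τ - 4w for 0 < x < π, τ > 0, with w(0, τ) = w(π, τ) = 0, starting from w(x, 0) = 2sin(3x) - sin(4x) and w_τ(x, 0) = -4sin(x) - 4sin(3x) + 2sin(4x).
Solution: Substitute w = exp(-2τ)u, i.e. u = exp(2τ)w.
By the product rule, w_τ = exp(-2τ)(u_τ - 2u), w_ττ = exp(-2τ)(u_ττ - 4u_τ + 4u), w_xx = exp(-2τ)u_xx.
Substituting into the PDE and dividing by exp(-2τ): u_ττ - 4u_τ + 4u = 4u_xx - 4(u_τ - 2u) - 4u.
The lower-order terms cancel, leaving the standard wave equation u_ττ = 4u_xx.
Initial data for u: u(x,0) = w(x,0) = 2sin(3x) - sin(4x); u_τ(x,0) = w_τ(x,0) + 2w(x,0) = -4sin(x). The boundary conditions carry over: u(0,τ) = u(π,τ) = 0.
Solve for u:
  Using separation of variables u = X(x)T(τ):
  Eigenfunctions: sin(nx), n = 1, 2, 3, ...
  General solution: u(x, τ) = Σ [A_n cos(2n τ) + B_n sin(2n τ)] sin(nx)
  From u(x,0) = 2sin(3x) - sin(4x): A_3=2, A_4=-1. From u_τ(x,0) = -4sin(x), using u_τ(x,0) = Σ ω_n B_n sin(nx) with ω_n = 2n: B_1 = (-4)/2 = -2.
Hence u(x,τ) = -2sin(x)sin(2τ) + 2sin(3x)cos(6τ) - sin(4x)cos(8τ).
Transform back: w(x,τ) = exp(-2τ)u(x,τ).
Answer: w(x, τ) = -2exp(-2τ)sin(x)sin(2τ) + 2exp(-2τ)sin(3x)cos(6τ) - exp(-2τ)sin(4x)cos(8τ)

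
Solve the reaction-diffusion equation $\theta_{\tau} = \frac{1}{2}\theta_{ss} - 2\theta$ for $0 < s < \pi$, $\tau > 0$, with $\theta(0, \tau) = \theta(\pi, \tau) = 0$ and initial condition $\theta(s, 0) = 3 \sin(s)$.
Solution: Substitute $\theta = e^{-2\tau}u$, i.e. $u = e^{2\tau}\theta$.
By the product rule, $\theta_{\tau} = e^{-2\tau}(u_{\tau} - 2u)$, $\theta_{ss} = e^{-2\tau}u_{ss}$.
Substituting into the PDE and dividing by $e^{-2\tau}$: $u_{\tau} - 2u = \frac{1}{2}u_{ss} - 2u$.
The lower-order terms cancel, leaving the standard heat equation $u_{\tau} = \frac{1}{2}u_{ss}$.
Initial data for $u$: $u(s,0) = \theta(s,0) = 3 \sin(s)$. The boundary conditions carry over: $u(0,\tau) = u(\pi,\tau) = 0$.
Solve for $u$:
  Using separation of variables $u = X(s)G(\tau)$:
  Eigenfunctions: $\sin(ns)$, $n = 1, 2, 3, \ldots$
  General solution: $u(s, \tau) = \sum c_n \sin(ns) e^{-n^2 \tau/2}$
  Matching $u(s,0) = 3 \sin(s)$ term by term: $c_1=3$.
Hence $u(s,\tau) = 3 e^{-\tau/2} \sin(s)$.
Transform back: $\theta(s,\tau) = e^{-2\tau}u(s,\tau)$.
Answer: $\theta(s, \tau) = 3 e^{-5 \tau/2} \sin(s)$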